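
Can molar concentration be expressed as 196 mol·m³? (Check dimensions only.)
No

molar concentration has SI base units: mol / m^3
mol·m³ does NOT reduce to mol / m^3; a valid unit for molar concentration would be e.g. mol/m³.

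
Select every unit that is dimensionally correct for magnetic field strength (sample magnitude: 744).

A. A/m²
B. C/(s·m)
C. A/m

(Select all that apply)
B, C

magnetic field strength has SI base units: A / m

Checking each option against A / m:
  A. A/m²: ✗ does not match
  B. C/(s·m): ✓ matches
  C. A/m: ✓ matches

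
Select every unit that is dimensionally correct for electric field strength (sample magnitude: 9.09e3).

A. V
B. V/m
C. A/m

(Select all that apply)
B

electric field strength has SI base units: kg * m / (A * s^3)

Checking each option against kg * m / (A * s^3):
  A. V: ✗ does not match
  B. V/m: ✓ matches
  C. A/m: ✗ does not match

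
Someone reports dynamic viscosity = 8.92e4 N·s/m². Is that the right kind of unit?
Yes

dynamic viscosity has SI base units: kg / (m * s)
N·s/m² reduces to the same SI base units, so it is a valid unit for dynamic viscosity.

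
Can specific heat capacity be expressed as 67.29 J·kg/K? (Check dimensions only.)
No

specific heat capacity has SI base units: m^2 / (s^2 * K)
J·kg/K does NOT reduce to m^2 / (s^2 * K); a valid unit for specific heat capacity would be e.g. J/(kg·K).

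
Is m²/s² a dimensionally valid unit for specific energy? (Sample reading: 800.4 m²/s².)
Yes

specific energy has SI base units: m^2 / s^2
m²/s² reduces to the same SI base units, so it is a valid unit for specific energy.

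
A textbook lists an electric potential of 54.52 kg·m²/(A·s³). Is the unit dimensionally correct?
Yes

electric potential has SI base units: kg * m^2 / (A * s^3)
kg·m²/(A·s³) reduces to the same SI base units, so it is a valid unit for electric potential.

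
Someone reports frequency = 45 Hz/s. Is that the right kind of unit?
No

frequency has SI base units: 1 / s
Hz/s does NOT reduce to 1 / s; a valid unit for frequency would be e.g. Hz.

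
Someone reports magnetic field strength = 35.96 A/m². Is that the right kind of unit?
No

magnetic field strength has SI base units: A / m
A/m² does NOT reduce to A / m; a valid unit for magnetic field strength would be e.g. A/m.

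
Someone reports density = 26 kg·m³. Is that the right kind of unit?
No

density has SI base units: kg / m^3
kg·m³ does NOT reduce to kg / m^3; a valid unit for density would be e.g. kg/m³.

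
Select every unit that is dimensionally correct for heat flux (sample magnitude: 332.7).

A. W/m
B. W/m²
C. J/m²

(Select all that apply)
B

heat flux has SI base units: kg / s^3

Checking each option against kg / s^3:
  A. W/m: ✗ does not match
  B. W/m²: ✓ matches
  C. J/m²: ✗ does not match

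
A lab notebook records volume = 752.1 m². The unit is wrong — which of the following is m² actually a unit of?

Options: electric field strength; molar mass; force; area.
area

volume should have units dimensionally equivalent to m^3 (e.g. m³).
The given unit 'm²' reduces to m^2. Of the listed options, that is the dimensionality of area.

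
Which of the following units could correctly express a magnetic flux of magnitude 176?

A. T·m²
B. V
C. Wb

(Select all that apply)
A, C

magnetic flux has SI base units: kg * m^2 / (A * s^2)

Checking each option against kg * m^2 / (A * s^2):
  A. T·m²: ✓ matches
  B. V: ✗ does not match
  C. Wb: ✓ matches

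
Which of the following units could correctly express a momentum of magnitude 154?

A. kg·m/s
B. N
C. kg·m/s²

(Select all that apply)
A

momentum has SI base units: kg * m / s

Checking each option against kg * m / s:
  A. kg·m/s: ✓ matches
  B. N: ✗ does not match
  C. kg·m/s²: ✗ does not match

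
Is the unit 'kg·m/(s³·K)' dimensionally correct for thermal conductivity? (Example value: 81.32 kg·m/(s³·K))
Yes

thermal conductivity has SI base units: kg * m / (s^3 * K)
kg·m/(s³·K) reduces to the same SI base units, so it is a valid unit for thermal conductivity.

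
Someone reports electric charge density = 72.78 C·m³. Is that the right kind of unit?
No

electric charge density has SI base units: A * s / m^3
C·m³ does NOT reduce to A * s / m^3; a valid unit for electric charge density would be e.g. C/m³.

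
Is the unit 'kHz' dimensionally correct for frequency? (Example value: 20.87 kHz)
Yes

frequency has SI base units: 1 / s
kHz reduces to the same SI base units, so it is a valid unit for frequency.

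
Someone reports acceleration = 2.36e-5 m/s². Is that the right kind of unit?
Yes

acceleration has SI base units: m / s^2
m/s² reduces to the same SI base units, so it is a valid unit for acceleration.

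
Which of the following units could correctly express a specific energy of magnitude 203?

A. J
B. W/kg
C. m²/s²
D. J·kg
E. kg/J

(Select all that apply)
C

specific energy has SI base units: m^2 / s^2

Checking each option against m^2 / s^2:
  A. J: ✗ does not match
  B. W/kg: ✗ does not match
  C. m²/s²: ✓ matches
  D. J·kg: ✗ does not match
  E. kg/J: ✗ does not match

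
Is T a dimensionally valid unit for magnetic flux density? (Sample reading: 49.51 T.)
Yes

magnetic flux density has SI base units: kg / (A * s^2)
T reduces to the same SI base units, so it is a valid unit for magnetic flux density.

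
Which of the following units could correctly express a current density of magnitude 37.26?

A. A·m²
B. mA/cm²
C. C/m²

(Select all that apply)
B

current density has SI base units: A / m^2

Checking each option against A / m^2:
  A. A·m²: ✗ does not match
  B. mA/cm²: ✓ matches
  C. C/m²: ✗ does not match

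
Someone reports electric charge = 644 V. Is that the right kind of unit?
No

electric charge has SI base units: A * s
V does NOT reduce to A * s; a valid unit for electric charge would be e.g. C.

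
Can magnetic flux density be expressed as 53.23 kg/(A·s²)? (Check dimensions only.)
Yes

magnetic flux density has SI base units: kg / (A * s^2)
kg/(A·s²) reduces to the same SI base units, so it is a valid unit for magnetic flux density.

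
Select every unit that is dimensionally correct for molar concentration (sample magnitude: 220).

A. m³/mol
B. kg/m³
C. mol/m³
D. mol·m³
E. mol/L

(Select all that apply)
C, E

molar concentration has SI base units: mol / m^3

Checking each option against mol / m^3:
  A. m³/mol: ✗ does not match
  B. kg/m³: ✗ does not match
  C. mol/m³: ✓ matches
  D. mol·m³: ✗ does not match
  E. mol/L: ✓ matches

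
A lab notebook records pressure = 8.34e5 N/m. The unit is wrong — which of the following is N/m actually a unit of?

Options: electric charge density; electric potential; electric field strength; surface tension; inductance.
surface tension

pressure should have units dimensionally equivalent to kg / (m * s^2) (e.g. Pa).
The given unit 'N/m' reduces to kg / s^2. Of the listed options, that is the dimensionality of surface tension.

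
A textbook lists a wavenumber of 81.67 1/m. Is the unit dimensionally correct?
Yes

wavenumber has SI base units: 1 / m
1/m reduces to the same SI base units, so it is a valid unit for wavenumber.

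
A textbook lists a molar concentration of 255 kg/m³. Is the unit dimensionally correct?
No

molar concentration has SI base units: mol / m^3
kg/m³ does NOT reduce to mol / m^3; a valid unit for molar concentration would be e.g. mol/m³.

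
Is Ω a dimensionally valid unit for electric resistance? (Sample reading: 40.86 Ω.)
Yes

electric resistance has SI base units: kg * m^2 / (A^2 * s^3)
Ω reduces to the same SI base units, so it is a valid unit for electric resistance.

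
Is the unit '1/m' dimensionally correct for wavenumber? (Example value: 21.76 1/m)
Yes

wavenumber has SI base units: 1 / m
1/m reduces to the same SI base units, so it is a valid unit for wavenumber.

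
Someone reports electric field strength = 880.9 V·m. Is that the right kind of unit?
No

electric field strength has SI base units: kg * m / (A * s^3)
V·m does NOT reduce to kg * m / (A * s^3); a valid unit for electric field strength would be e.g. V/m.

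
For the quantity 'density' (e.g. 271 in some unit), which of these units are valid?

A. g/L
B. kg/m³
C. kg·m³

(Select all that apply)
A, B

density has SI base units: kg / m^3

Checking each option against kg / m^3:
  A. g/L: ✓ matches
  B. kg/m³: ✓ matches
  C. kg·m³: ✗ does not match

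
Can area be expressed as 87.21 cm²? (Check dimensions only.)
Yes

area has SI base units: m^2
cm² reduces to the same SI base units, so it is a valid unit for area.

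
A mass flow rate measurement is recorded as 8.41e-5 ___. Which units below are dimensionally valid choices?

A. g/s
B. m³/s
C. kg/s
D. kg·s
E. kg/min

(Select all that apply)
A, C, E

mass flow rate has SI base units: kg / s

Checking each option against kg / s:
  A. g/s: ✓ matches
  B. m³/s: ✗ does not match
  C. kg/s: ✓ matches
  D. kg·s: ✗ does not match
  E. kg/min: ✓ matches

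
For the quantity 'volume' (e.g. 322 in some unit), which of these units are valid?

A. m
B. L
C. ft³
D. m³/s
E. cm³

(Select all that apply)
B, C, E

volume has SI base units: m^3

Checking each option against m^3:
  A. m: ✗ does not match
  B. L: ✓ matches
  C. ft³: ✓ matches
  D. m³/s: ✗ does not match
  E. cm³: ✓ matches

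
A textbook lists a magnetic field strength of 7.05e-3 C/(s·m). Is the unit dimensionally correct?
Yes

magnetic field strength has SI base units: A / m
C/(s·m) reduces to the same SI base units, so it is a valid unit for magnetic field strength.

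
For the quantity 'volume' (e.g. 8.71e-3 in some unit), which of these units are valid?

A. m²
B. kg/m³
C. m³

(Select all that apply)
C

volume has SI base units: m^3

Checking each option against m^3:
  A. m²: ✗ does not match
  B. kg/m³: ✗ does not match
  C. m³: ✓ matches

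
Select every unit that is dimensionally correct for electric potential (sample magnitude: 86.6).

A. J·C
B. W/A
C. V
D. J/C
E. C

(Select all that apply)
B, C, D

electric potential has SI base units: kg * m^2 / (A * s^3)

Checking each option against kg * m^2 / (A * s^3):
  A. J·C: ✗ does not match
  B. W/A: ✓ matches
  C. V: ✓ matches
  D. J/C: ✓ matches
  E. C: ✗ does not match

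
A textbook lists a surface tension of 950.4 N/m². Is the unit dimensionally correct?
No

surface tension has SI base units: kg / s^2
N/m² does NOT reduce to kg / s^2; a valid unit for surface tension would be e.g. N/m.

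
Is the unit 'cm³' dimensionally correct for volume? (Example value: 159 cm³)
Yes

volume has SI base units: m^3
cm³ reduces to the same SI base units, so it is a valid unit for volume.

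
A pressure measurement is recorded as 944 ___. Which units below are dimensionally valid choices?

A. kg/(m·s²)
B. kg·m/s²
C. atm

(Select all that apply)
A, C

pressure has SI base units: kg / (m * s^2)

Checking each option against kg / (m * s^2):
  A. kg/(m·s²): ✓ matches
  B. kg·m/s²: ✗ does not match
  C. atm: ✓ matches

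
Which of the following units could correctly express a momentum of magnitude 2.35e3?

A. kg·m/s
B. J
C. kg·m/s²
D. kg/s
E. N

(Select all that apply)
A

momentum has SI base units: kg * m / s

Checking each option against kg * m / s:
  A. kg·m/s: ✓ matches
  B. J: ✗ does not match
  C. kg·m/s²: ✗ does not match
  D. kg/s: ✗ does not match
  E. N: ✗ does not match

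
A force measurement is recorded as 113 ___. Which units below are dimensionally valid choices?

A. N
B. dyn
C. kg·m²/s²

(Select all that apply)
A, B

force has SI base units: kg * m / s^2

Checking each option against kg * m / s^2:
  A. N: ✓ matches
  B. dyn: ✓ matches
  C. kg·m²/s²: ✗ does not match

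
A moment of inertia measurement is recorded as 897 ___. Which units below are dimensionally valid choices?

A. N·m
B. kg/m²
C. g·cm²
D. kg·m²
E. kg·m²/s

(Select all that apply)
C, D

moment of inertia has SI base units: kg * m^2

Checking each option against kg * m^2:
  A. N·m: ✗ does not match
  B. kg/m²: ✗ does not match
  C. g·cm²: ✓ matches
  D. kg·m²: ✓ matches
  E. kg·m²/s: ✗ does not match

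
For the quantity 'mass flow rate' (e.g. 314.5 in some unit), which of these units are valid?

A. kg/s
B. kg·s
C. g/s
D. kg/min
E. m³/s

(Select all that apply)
A, C, D

mass flow rate has SI base units: kg / s

Checking each option against kg / s:
  A. kg/s: ✓ matches
  B. kg·s: ✗ does not match
  C. g/s: ✓ matches
  D. kg/min: ✓ matches
  E. m³/s: ✗ does not match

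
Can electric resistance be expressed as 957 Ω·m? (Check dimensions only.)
No

electric resistance has SI base units: kg * m^2 / (A^2 * s^3)
Ω·m does NOT reduce to kg * m^2 / (A^2 * s^3); a valid unit for electric resistance would be e.g. Ω.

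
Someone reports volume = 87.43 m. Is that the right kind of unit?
No

volume has SI base units: m^3
m does NOT reduce to m^3; a valid unit for volume would be e.g. m³.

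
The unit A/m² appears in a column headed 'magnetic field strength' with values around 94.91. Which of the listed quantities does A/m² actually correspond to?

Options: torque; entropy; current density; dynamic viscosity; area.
current density

magnetic field strength should have units dimensionally equivalent to A / m (e.g. A/m).
The given unit 'A/m²' reduces to A / m^2. Of the listed options, that is the dimensionality of current density.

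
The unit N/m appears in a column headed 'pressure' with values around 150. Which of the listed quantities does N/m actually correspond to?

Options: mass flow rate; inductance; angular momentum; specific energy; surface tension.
surface tension

pressure should have units dimensionally equivalent to kg / (m * s^2) (e.g. Pa).
The given unit 'N/m' reduces to kg / s^2. Of the listed options, that is the dimensionality of surface tension.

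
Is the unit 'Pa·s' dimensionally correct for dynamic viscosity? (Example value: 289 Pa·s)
Yes

dynamic viscosity has SI base units: kg / (m * s)
Pa·s reduces to the same SI base units, so it is a valid unit for dynamic viscosity.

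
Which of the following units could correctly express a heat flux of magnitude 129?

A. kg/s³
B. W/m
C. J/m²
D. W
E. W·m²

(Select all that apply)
A

heat flux has SI base units: kg / s^3

Checking each option against kg / s^3:
  A. kg/s³: ✓ matches
  B. W/m: ✗ does not match
  C. J/m²: ✗ does not match
  D. W: ✗ does not match
  E. W·m²: ✗ does not match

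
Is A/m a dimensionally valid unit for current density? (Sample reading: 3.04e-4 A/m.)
No

current density has SI base units: A / m^2
A/m does NOT reduce to A / m^2; a valid unit for current density would be e.g. A/m².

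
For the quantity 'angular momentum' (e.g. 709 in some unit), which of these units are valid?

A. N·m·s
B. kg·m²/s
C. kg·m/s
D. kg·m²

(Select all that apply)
A, B

angular momentum has SI base units: kg * m^2 / s

Checking each option against kg * m^2 / s:
  A. N·m·s: ✓ matches
  B. kg·m²/s: ✓ matches
  C. kg·m/s: ✗ does not match
  D. kg·m²: ✗ does not match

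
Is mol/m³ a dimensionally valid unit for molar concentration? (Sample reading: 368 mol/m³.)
Yes

molar concentration has SI base units: mol / m^3
mol/m³ reduces to the same SI base units, so it is a valid unit for molar concentration.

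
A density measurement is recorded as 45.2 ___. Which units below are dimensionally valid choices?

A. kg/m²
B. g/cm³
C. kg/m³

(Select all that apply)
B, C

density has SI base units: kg / m^3

Checking each option against kg / m^3:
  A. kg/m²: ✗ does not match
  B. g/cm³: ✓ matches
  C. kg/m³: ✓ matches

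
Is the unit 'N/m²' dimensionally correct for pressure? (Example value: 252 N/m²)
Yes

pressure has SI base units: kg / (m * s^2)
N/m² reduces to the same SI base units, so it is a valid unit for pressure.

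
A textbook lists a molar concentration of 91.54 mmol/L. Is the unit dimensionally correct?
Yes

molar concentration has SI base units: mol / m^3
mmol/L reduces to the same SI base units, so it is a valid unit for molar concentration.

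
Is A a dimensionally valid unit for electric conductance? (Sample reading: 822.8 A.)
No

electric conductance has SI base units: A^2 * s^3 / (kg * m^2)
A does NOT reduce to A^2 * s^3 / (kg * m^2); a valid unit for electric conductance would be e.g. S.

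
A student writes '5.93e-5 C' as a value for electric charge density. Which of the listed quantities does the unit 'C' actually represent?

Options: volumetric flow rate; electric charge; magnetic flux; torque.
electric charge

electric charge density should have units dimensionally equivalent to A * s / m^3 (e.g. C/m³).
The given unit 'C' reduces to A * s. Of the listed options, that is the dimensionality of electric charge.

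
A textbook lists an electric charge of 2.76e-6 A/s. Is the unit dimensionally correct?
No

electric charge has SI base units: A * s
A/s does NOT reduce to A * s; a valid unit for electric charge would be e.g. C.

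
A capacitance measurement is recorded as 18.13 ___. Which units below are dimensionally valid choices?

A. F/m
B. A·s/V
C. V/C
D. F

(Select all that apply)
B, D

capacitance has SI base units: A^2 * s^4 / (kg * m^2)

Checking each option against A^2 * s^4 / (kg * m^2):
  A. F/m: ✗ does not match
  B. A·s/V: ✓ matches
  C. V/C: ✗ does not match
  D. F: ✓ matches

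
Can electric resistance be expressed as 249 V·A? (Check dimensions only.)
No

electric resistance has SI base units: kg * m^2 / (A^2 * s^3)
V·A does NOT reduce to kg * m^2 / (A^2 * s^3); a valid unit for electric resistance would be e.g. Ω.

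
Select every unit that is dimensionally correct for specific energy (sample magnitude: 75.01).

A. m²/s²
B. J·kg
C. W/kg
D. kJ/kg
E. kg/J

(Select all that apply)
A, D

specific energy has SI base units: m^2 / s^2

Checking each option against m^2 / s^2:
  A. m²/s²: ✓ matches
  B. J·kg: ✗ does not match
  C. W/kg: ✗ does not match
  D. kJ/kg: ✓ matches
  E. kg/J: ✗ does not match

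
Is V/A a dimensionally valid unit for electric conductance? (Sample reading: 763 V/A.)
No

electric conductance has SI base units: A^2 * s^3 / (kg * m^2)
V/A does NOT reduce to A^2 * s^3 / (kg * m^2); a valid unit for electric conductance would be e.g. S.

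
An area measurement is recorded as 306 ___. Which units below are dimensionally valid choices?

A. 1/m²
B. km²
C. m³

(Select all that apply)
B

area has SI base units: m^2

Checking each option against m^2:
  A. 1/m²: ✗ does not match
  B. km²: ✓ matches
  C. m³: ✗ does not match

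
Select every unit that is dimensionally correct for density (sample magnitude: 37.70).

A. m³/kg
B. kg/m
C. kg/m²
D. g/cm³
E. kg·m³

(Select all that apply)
D

density has SI base units: kg / m^3

Checking each option against kg / m^3:
  A. m³/kg: ✗ does not match
  B. kg/m: ✗ does not match
  C. kg/m²: ✗ does not match
  D. g/cm³: ✓ matches
  E. kg·m³: ✗ does not match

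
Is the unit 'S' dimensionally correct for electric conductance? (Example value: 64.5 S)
Yes

electric conductance has SI base units: A^2 * s^3 / (kg * m^2)
S reduces to the same SI base units, so it is a valid unit for electric conductance.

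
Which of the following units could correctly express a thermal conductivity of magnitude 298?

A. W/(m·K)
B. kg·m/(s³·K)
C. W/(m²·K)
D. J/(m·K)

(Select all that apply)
A, B

thermal conductivity has SI base units: kg * m / (s^3 * K)

Checking each option against kg * m / (s^3 * K):
  A. W/(m·K): ✓ matches
  B. kg·m/(s³·K): ✓ matches
  C. W/(m²·K): ✗ does not match
  D. J/(m·K): ✗ does not match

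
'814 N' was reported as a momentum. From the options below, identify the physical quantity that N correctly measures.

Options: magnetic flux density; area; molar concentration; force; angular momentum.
force

momentum should have units dimensionally equivalent to kg * m / s (e.g. kg·m/s).
The given unit 'N' reduces to kg * m / s^2. Of the listed options, that is the dimensionality of force.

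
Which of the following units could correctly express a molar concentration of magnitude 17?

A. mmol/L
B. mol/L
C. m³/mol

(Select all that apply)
A, B

molar concentration has SI base units: mol / m^3

Checking each option against mol / m^3:
  A. mmol/L: ✓ matches
  B. mol/L: ✓ matches
  C. m³/mol: ✗ does not match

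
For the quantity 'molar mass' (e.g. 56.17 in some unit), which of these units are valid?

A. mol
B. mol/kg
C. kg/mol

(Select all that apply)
C

molar mass has SI base units: kg / mol

Checking each option against kg / mol:
  A. mol: ✗ does not match
  B. mol/kg: ✗ does not match
  C. kg/mol: ✓ matches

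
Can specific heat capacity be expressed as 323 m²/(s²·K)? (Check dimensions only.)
Yes

specific heat capacity has SI base units: m^2 / (s^2 * K)
m²/(s²·K) reduces to the same SI base units, so it is a valid unit for specific heat capacity.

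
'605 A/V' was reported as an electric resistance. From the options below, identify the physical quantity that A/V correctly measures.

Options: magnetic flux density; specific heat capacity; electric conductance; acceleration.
electric conductance

electric resistance should have units dimensionally equivalent to kg * m^2 / (A^2 * s^3) (e.g. Ω).
The given unit 'A/V' reduces to A^2 * s^3 / (kg * m^2). Of the listed options, that is the dimensionality of electric conductance.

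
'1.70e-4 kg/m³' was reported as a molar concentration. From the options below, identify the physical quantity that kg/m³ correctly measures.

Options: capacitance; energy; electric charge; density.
density

molar concentration should have units dimensionally equivalent to mol / m^3 (e.g. mol/m³).
The given unit 'kg/m³' reduces to kg / m^3. Of the listed options, that is the dimensionality of density.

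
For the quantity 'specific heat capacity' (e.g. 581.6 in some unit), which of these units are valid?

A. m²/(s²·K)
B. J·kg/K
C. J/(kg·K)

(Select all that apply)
A, C

specific heat capacity has SI base units: m^2 / (s^2 * K)

Checking each option against m^2 / (s^2 * K):
  A. m²/(s²·K): ✓ matches
  B. J·kg/K: ✗ does not match
  C. J/(kg·K): ✓ matches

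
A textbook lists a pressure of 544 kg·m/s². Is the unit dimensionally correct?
No

pressure has SI base units: kg / (m * s^2)
kg·m/s² does NOT reduce to kg / (m * s^2); a valid unit for pressure would be e.g. Pa.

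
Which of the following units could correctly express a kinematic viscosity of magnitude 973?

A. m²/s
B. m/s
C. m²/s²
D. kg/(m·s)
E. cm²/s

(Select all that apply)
A, E

kinematic viscosity has SI base units: m^2 / s

Checking each option against m^2 / s:
  A. m²/s: ✓ matches
  B. m/s: ✗ does not match
  C. m²/s²: ✗ does not match
  D. kg/(m·s): ✗ does not match
  E. cm²/s: ✓ matches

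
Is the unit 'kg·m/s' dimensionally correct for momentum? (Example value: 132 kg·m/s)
Yes

momentum has SI base units: kg * m / s
kg·m/s reduces to the same SI base units, so it is a valid unit for momentum.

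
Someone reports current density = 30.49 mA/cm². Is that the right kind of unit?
Yes

current density has SI base units: A / m^2
mA/cm² reduces to the same SI base units, so it is a valid unit for current density.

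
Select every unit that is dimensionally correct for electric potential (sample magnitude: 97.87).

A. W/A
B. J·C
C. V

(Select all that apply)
A, C

electric potential has SI base units: kg * m^2 / (A * s^3)

Checking each option against kg * m^2 / (A * s^3):
  A. W/A: ✓ matches
  B. J·C: ✗ does not match
  C. V: ✓ matches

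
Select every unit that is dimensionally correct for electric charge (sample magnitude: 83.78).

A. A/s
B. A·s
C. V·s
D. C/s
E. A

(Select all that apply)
B

electric charge has SI base units: A * s

Checking each option against A * s:
  A. A/s: ✗ does not match
  B. A·s: ✓ matches
  C. V·s: ✗ does not match
  D. C/s: ✗ does not match
  E. A: ✗ does not match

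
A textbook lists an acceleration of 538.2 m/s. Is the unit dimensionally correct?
No

acceleration has SI base units: m / s^2
m/s does NOT reduce to m / s^2; a valid unit for acceleration would be e.g. m/s².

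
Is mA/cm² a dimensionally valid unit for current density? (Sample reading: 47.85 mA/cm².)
Yes

current density has SI base units: A / m^2
mA/cm² reduces to the same SI base units, so it is a valid unit for current density.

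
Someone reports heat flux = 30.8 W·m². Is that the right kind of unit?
No

heat flux has SI base units: kg / s^3
W·m² does NOT reduce to kg / s^3; a valid unit for heat flux would be e.g. W/m².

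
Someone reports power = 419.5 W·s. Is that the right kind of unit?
No

power has SI base units: kg * m^2 / s^3
W·s does NOT reduce to kg * m^2 / s^3; a valid unit for power would be e.g. W.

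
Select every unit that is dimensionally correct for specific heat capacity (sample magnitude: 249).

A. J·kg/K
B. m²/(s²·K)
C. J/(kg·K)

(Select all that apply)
B, C

specific heat capacity has SI base units: m^2 / (s^2 * K)

Checking each option against m^2 / (s^2 * K):
  A. J·kg/K: ✗ does not match
  B. m²/(s²·K): ✓ matches
  C. J/(kg·K): ✓ matches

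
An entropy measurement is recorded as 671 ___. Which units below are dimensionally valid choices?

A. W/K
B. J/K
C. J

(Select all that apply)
B

entropy has SI base units: kg * m^2 / (s^2 * K)

Checking each option against kg * m^2 / (s^2 * K):
  A. W/K: ✗ does not match
  B. J/K: ✓ matches
  C. J: ✗ does not match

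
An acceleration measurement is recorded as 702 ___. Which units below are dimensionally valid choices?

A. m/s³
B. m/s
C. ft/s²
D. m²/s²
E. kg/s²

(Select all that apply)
C

acceleration has SI base units: m / s^2

Checking each option against m / s^2:
  A. m/s³: ✗ does not match
  B. m/s: ✗ does not match
  C. ft/s²: ✓ matches
  D. m²/s²: ✗ does not match
  E. kg/s²: ✗ does not match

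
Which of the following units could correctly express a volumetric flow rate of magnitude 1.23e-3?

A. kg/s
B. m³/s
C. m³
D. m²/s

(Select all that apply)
B

volumetric flow rate has SI base units: m^3 / s

Checking each option against m^3 / s:
  A. kg/s: ✗ does not match
  B. m³/s: ✓ matches
  C. m³: ✗ does not match
  D. m²/s: ✗ does not match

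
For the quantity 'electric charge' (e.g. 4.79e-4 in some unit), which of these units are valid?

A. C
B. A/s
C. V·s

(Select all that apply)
A

electric charge has SI base units: A * s

Checking each option against A * s:
  A. C: ✓ matches
  B. A/s: ✗ does not match
  C. V·s: ✗ does not match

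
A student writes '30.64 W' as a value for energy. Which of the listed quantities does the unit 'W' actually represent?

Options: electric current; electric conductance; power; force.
power

energy should have units dimensionally equivalent to kg * m^2 / s^2 (e.g. J).
The given unit 'W' reduces to kg * m^2 / s^3. Of the listed options, that is the dimensionality of power.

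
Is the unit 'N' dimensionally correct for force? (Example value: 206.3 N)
Yes

force has SI base units: kg * m / s^2
N reduces to the same SI base units, so it is a valid unit for force.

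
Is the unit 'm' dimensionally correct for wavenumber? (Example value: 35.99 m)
No

wavenumber has SI base units: 1 / m
m does NOT reduce to 1 / m; a valid unit for wavenumber would be e.g. 1/m.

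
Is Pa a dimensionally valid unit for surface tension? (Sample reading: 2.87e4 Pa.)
No

surface tension has SI base units: kg / s^2
Pa does NOT reduce to kg / s^2; a valid unit for surface tension would be e.g. N/m.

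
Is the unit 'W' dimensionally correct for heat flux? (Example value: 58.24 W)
No

heat flux has SI base units: kg / s^3
W does NOT reduce to kg / s^3; a valid unit for heat flux would be e.g. W/m².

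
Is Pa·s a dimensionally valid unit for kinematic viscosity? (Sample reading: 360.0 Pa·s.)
No

kinematic viscosity has SI base units: m^2 / s
Pa·s does NOT reduce to m^2 / s; a valid unit for kinematic viscosity would be e.g. m²/s.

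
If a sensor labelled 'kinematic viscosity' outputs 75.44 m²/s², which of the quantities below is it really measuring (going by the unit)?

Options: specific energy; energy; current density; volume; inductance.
specific energy

kinematic viscosity should have units dimensionally equivalent to m^2 / s (e.g. m²/s).
The given unit 'm²/s²' reduces to m^2 / s^2. Of the listed options, that is the dimensionality of specific energy.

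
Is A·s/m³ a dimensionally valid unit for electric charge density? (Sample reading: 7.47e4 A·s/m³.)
Yes

electric charge density has SI base units: A * s / m^3
A·s/m³ reduces to the same SI base units, so it is a valid unit for electric charge density.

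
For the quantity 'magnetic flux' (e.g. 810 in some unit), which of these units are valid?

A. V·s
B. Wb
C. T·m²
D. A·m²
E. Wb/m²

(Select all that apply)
A, B, C

magnetic flux has SI base units: kg * m^2 / (A * s^2)

Checking each option against kg * m^2 / (A * s^2):
  A. V·s: ✓ matches
  B. Wb: ✓ matches
  C. T·m²: ✓ matches
  D. A·m²: ✗ does not match
  E. Wb/m²: ✗ does not match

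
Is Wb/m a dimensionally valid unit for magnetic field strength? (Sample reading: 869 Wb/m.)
No

magnetic field strength has SI base units: A / m
Wb/m does NOT reduce to A / m; a valid unit for magnetic field strength would be e.g. A/m.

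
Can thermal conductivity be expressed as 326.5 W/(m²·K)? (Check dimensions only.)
No

thermal conductivity has SI base units: kg * m / (s^3 * K)
W/(m²·K) does NOT reduce to kg * m / (s^3 * K); a valid unit for thermal conductivity would be e.g. W/(m·K).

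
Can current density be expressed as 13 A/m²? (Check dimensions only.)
Yes

current density has SI base units: A / m^2
A/m² reduces to the same SI base units, so it is a valid unit for current density.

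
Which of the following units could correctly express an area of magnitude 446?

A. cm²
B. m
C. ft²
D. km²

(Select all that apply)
A, C, D

area has SI base units: m^2

Checking each option against m^2:
  A. cm²: ✓ matches
  B. m: ✗ does not match
  C. ft²: ✓ matches
  D. km²: ✓ matches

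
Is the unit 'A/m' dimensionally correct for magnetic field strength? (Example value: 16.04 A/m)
Yes

magnetic field strength has SI base units: A / m
A/m reduces to the same SI base units, so it is a valid unit for magnetic field strength.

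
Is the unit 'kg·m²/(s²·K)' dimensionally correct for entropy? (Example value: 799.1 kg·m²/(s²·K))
Yes

entropy has SI base units: kg * m^2 / (s^2 * K)
kg·m²/(s²·K) reduces to the same SI base units, so it is a valid unit for entropy.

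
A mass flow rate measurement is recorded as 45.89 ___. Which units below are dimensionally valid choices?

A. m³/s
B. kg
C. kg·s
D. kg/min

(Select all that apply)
D

mass flow rate has SI base units: kg / s

Checking each option against kg / s:
  A. m³/s: ✗ does not match
  B. kg: ✗ does not match
  C. kg·s: ✗ does not match
  D. kg/min: ✓ matches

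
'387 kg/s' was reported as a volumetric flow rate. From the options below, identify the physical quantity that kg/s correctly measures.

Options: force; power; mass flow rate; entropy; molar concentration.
mass flow rate

volumetric flow rate should have units dimensionally equivalent to m^3 / s (e.g. m³/s).
The given unit 'kg/s' reduces to kg / s. Of the listed options, that is the dimensionality of mass flow rate.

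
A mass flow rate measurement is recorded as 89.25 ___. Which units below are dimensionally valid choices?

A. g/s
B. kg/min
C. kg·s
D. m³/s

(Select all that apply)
A, B

mass flow rate has SI base units: kg / s

Checking each option against kg / s:
  A. g/s: ✓ matches
  B. kg/min: ✓ matches
  C. kg·s: ✗ does not match
  D. m³/s: ✗ does not match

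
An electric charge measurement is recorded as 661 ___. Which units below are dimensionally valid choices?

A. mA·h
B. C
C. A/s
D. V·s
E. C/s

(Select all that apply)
A, B

electric charge has SI base units: A * s

Checking each option against A * s:
  A. mA·h: ✓ matches
  B. C: ✓ matches
  C. A/s: ✗ does not match
  D. V·s: ✗ does not match
  E. C/s: ✗ does not match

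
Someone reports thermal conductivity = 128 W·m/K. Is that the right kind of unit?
No

thermal conductivity has SI base units: kg * m / (s^3 * K)
W·m/K does NOT reduce to kg * m / (s^3 * K); a valid unit for thermal conductivity would be e.g. W/(m·K).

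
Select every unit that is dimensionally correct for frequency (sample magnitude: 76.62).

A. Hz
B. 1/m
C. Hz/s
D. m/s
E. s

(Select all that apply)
A

frequency has SI base units: 1 / s

Checking each option against 1 / s:
  A. Hz: ✓ matches
  B. 1/m: ✗ does not match
  C. Hz/s: ✗ does not match
  D. m/s: ✗ does not match
  E. s: ✗ does not match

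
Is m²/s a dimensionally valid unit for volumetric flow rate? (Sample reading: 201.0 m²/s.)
No

volumetric flow rate has SI base units: m^3 / s
m²/s does NOT reduce to m^3 / s; a valid unit for volumetric flow rate would be e.g. m³/s.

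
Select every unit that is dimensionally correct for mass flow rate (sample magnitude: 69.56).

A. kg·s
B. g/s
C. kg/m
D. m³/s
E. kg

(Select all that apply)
B

mass flow rate has SI base units: kg / s

Checking each option against kg / s:
  A. kg·s: ✗ does not match
  B. g/s: ✓ matches
  C. kg/m: ✗ does not match
  D. m³/s: ✗ does not match
  E. kg: ✗ does not match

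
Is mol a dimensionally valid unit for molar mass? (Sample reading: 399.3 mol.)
No

molar mass has SI base units: kg / mol
mol does NOT reduce to kg / mol; a valid unit for molar mass would be e.g. kg/mol.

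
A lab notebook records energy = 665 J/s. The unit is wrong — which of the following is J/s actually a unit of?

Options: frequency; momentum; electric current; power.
power

energy should have units dimensionally equivalent to kg * m^2 / s^2 (e.g. J).
The given unit 'J/s' reduces to kg * m^2 / s^3. Of the listed options, that is the dimensionality of power.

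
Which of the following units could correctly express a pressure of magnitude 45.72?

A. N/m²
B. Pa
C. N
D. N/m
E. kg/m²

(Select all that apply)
A, B

pressure has SI base units: kg / (m * s^2)

Checking each option against kg / (m * s^2):
  A. N/m²: ✓ matches
  B. Pa: ✓ matches
  C. N: ✗ does not match
  D. N/m: ✗ does not match
  E. kg/m²: ✗ does not match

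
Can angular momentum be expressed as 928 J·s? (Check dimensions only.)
Yes

angular momentum has SI base units: kg * m^2 / s
J·s reduces to the same SI base units, so it is a valid unit for angular momentum.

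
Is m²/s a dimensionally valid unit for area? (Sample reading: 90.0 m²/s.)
No

area has SI base units: m^2
m²/s does NOT reduce to m^2; a valid unit for area would be e.g. m².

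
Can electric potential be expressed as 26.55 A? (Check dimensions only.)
No

electric potential has SI base units: kg * m^2 / (A * s^3)
A does NOT reduce to kg * m^2 / (A * s^3); a valid unit for electric potential would be e.g. V.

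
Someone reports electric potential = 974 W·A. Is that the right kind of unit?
No

electric potential has SI base units: kg * m^2 / (A * s^3)
W·A does NOT reduce to kg * m^2 / (A * s^3); a valid unit for electric potential would be e.g. V.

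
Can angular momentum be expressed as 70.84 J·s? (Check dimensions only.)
Yes

angular momentum has SI base units: kg * m^2 / s
J·s reduces to the same SI base units, so it is a valid unit for angular momentum.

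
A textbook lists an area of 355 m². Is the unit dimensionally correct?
Yes

area has SI base units: m^2
m² reduces to the same SI base units, so it is a valid unit for area.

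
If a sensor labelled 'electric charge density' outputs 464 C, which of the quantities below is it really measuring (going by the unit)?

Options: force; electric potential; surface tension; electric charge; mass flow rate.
electric charge

electric charge density should have units dimensionally equivalent to A * s / m^3 (e.g. C/m³).
The given unit 'C' reduces to A * s. Of the listed options, that is the dimensionality of electric charge.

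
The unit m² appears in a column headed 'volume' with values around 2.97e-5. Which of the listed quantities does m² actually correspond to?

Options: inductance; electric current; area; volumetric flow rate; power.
area

volume should have units dimensionally equivalent to m^3 (e.g. m³).
The given unit 'm²' reduces to m^2. Of the listed options, that is the dimensionality of area.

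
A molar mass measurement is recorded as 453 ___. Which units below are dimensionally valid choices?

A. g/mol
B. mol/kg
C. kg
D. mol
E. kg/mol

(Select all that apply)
A, E

molar mass has SI base units: kg / mol

Checking each option against kg / mol:
  A. g/mol: ✓ matches
  B. mol/kg: ✗ does not match
  C. kg: ✗ does not match
  D. mol: ✗ does not match
  E. kg/mol: ✓ matches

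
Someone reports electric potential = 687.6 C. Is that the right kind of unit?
No

electric potential has SI base units: kg * m^2 / (A * s^3)
C does NOT reduce to kg * m^2 / (A * s^3); a valid unit for electric potential would be e.g. V.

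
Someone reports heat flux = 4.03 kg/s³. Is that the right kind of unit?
Yes

heat flux has SI base units: kg / s^3
kg/s³ reduces to the same SI base units, so it is a valid unit for heat flux.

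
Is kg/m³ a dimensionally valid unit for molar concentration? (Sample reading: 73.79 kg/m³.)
No

molar concentration has SI base units: mol / m^3
kg/m³ does NOT reduce to mol / m^3; a valid unit for molar concentration would be e.g. mol/m³.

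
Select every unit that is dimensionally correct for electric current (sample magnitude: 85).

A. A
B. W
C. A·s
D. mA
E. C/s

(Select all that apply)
A, D, E

electric current has SI base units: A

Checking each option against A:
  A. A: ✓ matches
  B. W: ✗ does not match
  C. A·s: ✗ does not match
  D. mA: ✓ matches
  E. C/s: ✓ matches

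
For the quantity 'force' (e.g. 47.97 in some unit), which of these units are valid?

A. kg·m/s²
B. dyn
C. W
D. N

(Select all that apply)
A, B, D

force has SI base units: kg * m / s^2

Checking each option against kg * m / s^2:
  A. kg·m/s²: ✓ matches
  B. dyn: ✓ matches
  C. W: ✗ does not match
  D. N: ✓ matches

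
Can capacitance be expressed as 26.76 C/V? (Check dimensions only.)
Yes

capacitance has SI base units: A^2 * s^4 / (kg * m^2)
C/V reduces to the same SI base units, so it is a valid unit for capacitance.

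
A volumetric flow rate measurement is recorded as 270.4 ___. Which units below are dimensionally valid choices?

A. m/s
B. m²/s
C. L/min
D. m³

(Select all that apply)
C

volumetric flow rate has SI base units: m^3 / s

Checking each option against m^3 / s:
  A. m/s: ✗ does not match
  B. m²/s: ✗ does not match
  C. L/min: ✓ matches
  D. m³: ✗ does not match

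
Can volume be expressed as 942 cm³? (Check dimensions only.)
Yes

volume has SI base units: m^3
cm³ reduces to the same SI base units, so it is a valid unit for volume.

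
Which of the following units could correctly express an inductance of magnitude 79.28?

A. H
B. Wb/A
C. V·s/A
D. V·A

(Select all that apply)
A, B, C

inductance has SI base units: kg * m^2 / (A^2 * s^2)

Checking each option against kg * m^2 / (A^2 * s^2):
  A. H: ✓ matches
  B. Wb/A: ✓ matches
  C. V·s/A: ✓ matches
  D. V·A: ✗ does not match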